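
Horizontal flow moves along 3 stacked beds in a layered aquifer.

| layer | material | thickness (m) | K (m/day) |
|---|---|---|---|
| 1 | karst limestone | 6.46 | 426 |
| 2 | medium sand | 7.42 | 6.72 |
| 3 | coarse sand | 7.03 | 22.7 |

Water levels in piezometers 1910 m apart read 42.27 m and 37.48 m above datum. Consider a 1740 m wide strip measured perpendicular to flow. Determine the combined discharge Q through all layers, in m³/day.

12900

Flow is parallel to layering, so each bed carries its own Darcy discharge and the transmissivities add.
Σ(K_i·b_i) = 426×6.46 + 6.72×7.42 + 22.7×7.03 = 2961 m²/day.
Hydraulic gradient i = (42.27 − 37.48) / 1910 = 4.79 / 1910 = 0.002508.
Q = Σ(K_i·b_i) · W · i = 2961 × 1740 × 0.002508 = 12923 m³/day.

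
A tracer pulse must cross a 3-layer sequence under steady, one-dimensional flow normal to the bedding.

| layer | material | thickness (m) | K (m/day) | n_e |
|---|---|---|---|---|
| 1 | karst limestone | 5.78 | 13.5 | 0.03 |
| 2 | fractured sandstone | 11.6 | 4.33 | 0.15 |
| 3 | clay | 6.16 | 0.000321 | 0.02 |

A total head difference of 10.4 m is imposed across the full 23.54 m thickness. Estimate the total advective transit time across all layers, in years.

10.3

With flow normal to the layers, continuity requires the same specific discharge q through every layer.
Σ(b_i/K_i) = 5.78/13.5 + 11.6/4.33 + 6.16/0.000321 = 19193 d.
q = Δh / Σ(b_i/K_i) = 10.4 / 19193 = 0.0005419 m/day.
In each layer the seepage velocity is v_i = q/n_i, so the layer transit time is t_i = b_i·n_i / q:
  layer 1 (karst limestone): t_1 = 5.78 × 0.03 / 0.0005419 = 320.0 d
  layer 2 (fractured sandstone): t_2 = 11.6 × 0.15 / 0.0005419 = 3211 d
  layer 3 (clay): t_3 = 6.16 × 0.02 / 0.0005419 = 227.4 d
Total t = Σ t_i = 3759 days = 10.29 years.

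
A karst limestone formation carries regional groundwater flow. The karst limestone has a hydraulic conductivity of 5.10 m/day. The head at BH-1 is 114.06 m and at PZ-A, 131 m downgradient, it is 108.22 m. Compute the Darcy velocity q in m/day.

0.227

Hydraulic gradient i = (114.06 − 108.22) / 131 = 5.84 / 131 = 0.04458.
Specific discharge q = K · i = 5.100 × 0.04458 = 0.2274 m/day.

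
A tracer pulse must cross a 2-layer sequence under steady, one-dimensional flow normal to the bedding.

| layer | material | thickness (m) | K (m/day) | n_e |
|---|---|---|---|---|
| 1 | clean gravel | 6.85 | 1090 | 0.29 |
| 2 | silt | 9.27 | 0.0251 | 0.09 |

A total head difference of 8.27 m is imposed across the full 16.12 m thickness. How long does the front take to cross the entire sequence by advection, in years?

0.345

With flow normal to the layers, continuity requires the same specific discharge q through every layer.
Σ(b_i/K_i) = 6.85/1090 + 9.27/0.0251 = 369.3 d.
q = Δh / Σ(b_i/K_i) = 8.27 / 369.3 = 0.02239 m/day.
In each layer the seepage velocity is v_i = q/n_i, so the layer transit time is t_i = b_i·n_i / q:
  layer 1 (clean gravel): t_1 = 6.85 × 0.29 / 0.02239 = 88.71 d
  layer 2 (silt): t_2 = 9.27 × 0.09 / 0.02239 = 37.26 d
Total t = Σ t_i = 126.0 days = 0.3449 years.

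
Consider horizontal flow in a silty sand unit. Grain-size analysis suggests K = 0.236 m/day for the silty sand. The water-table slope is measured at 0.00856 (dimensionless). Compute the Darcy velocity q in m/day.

Hydraulic gradient i = 0.00856.
Specific discharge q = K · i = 0.2360 × 0.008560 = 0.002020 m/day.

0.00202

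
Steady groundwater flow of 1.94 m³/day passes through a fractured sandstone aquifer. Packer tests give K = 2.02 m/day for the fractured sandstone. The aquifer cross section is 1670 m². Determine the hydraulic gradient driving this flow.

0.000575

From Q = K·A·i, i = Q / (K·A) = 1.94 / (2.020 × 1670) = 0.0005751.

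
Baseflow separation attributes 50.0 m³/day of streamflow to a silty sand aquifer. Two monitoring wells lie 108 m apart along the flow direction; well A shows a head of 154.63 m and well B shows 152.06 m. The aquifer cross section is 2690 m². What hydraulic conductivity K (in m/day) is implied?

Hydraulic gradient i = (154.63 − 152.06) / 108 = 2.57 / 108 = 0.02380.
From Q = K·A·i, K = Q / (A·i) = 50.0 / (2690 × 0.02380) = 0.7811 m/day.

0.781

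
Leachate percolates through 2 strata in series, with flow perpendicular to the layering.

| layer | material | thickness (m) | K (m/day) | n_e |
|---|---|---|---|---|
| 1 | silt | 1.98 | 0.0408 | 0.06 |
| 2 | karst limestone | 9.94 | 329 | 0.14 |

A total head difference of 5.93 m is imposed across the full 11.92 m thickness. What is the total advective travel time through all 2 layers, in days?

With flow normal to the layers, continuity requires the same specific discharge q through every layer.
Σ(b_i/K_i) = 1.98/0.0408 + 9.94/329 = 48.56 d.
q = Δh / Σ(b_i/K_i) = 5.93 / 48.56 = 0.1221 m/day.
In each layer the seepage velocity is v_i = q/n_i, so the layer transit time is t_i = b_i·n_i / q:
  layer 1 (silt): t_1 = 1.98 × 0.06 / 0.1221 = 0.9728 d
  layer 2 (karst limestone): t_2 = 9.94 × 0.14 / 0.1221 = 11.40 d
Total t = Σ t_i = 12.37 days.

12.4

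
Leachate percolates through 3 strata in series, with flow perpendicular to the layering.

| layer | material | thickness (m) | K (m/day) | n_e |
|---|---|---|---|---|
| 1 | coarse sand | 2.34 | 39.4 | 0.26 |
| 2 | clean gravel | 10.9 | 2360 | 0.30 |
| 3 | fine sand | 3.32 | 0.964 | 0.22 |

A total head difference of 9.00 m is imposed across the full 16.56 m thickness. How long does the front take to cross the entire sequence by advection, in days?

1.80

With flow normal to the layers, continuity requires the same specific discharge q through every layer.
Σ(b_i/K_i) = 2.34/39.4 + 10.9/2360 + 3.32/0.964 = 3.508 d.
q = Δh / Σ(b_i/K_i) = 9.00 / 3.508 = 2.566 m/day.
In each layer the seepage velocity is v_i = q/n_i, so the layer transit time is t_i = b_i·n_i / q:
  layer 1 (coarse sand): t_1 = 2.34 × 0.26 / 2.566 = 0.2371 d
  layer 2 (clean gravel): t_2 = 10.9 × 0.30 / 2.566 = 1.275 d
  layer 3 (fine sand): t_3 = 3.32 × 0.22 / 2.566 = 0.2847 d
Total t = Σ t_i = 1.796 days.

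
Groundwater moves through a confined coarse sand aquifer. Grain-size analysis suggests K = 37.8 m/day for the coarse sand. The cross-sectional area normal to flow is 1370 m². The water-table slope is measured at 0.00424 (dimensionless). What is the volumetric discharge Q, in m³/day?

Hydraulic gradient i = 0.00424.
Darcy's law: Q = K · A · i = 37.80 × 1370 × 0.004240 = 219.6 m³/day.

220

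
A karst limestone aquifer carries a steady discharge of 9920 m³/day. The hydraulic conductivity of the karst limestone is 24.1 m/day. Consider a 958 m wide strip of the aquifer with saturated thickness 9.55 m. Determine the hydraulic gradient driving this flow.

0.0450

Cross-sectional area A = 958 × 9.55 = 9149 m².
From Q = K·A·i, i = Q / (K·A) = 9920 / (24.10 × 9149) = 0.04499.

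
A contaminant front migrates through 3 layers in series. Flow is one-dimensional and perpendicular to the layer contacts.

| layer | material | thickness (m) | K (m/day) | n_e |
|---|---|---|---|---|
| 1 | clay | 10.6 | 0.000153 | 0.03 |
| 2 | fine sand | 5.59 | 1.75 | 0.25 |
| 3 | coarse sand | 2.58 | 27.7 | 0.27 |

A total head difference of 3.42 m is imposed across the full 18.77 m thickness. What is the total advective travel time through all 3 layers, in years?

134

With flow normal to the layers, continuity requires the same specific discharge q through every layer.
Σ(b_i/K_i) = 10.6/0.000153 + 5.59/1.75 + 2.58/27.7 = 69284 d.
q = Δh / Σ(b_i/K_i) = 3.42 / 69284 = 4.936e-05 m/day.
In each layer the seepage velocity is v_i = q/n_i, so the layer transit time is t_i = b_i·n_i / q:
  layer 1 (clay): t_1 = 10.6 × 0.03 / 4.936e-05 = 6442 d
  layer 2 (fine sand): t_2 = 5.59 × 0.25 / 4.936e-05 = 28311 d
  layer 3 (coarse sand): t_3 = 2.58 × 0.27 / 4.936e-05 = 14112 d
Total t = Σ t_i = 48866 days = 133.8 years.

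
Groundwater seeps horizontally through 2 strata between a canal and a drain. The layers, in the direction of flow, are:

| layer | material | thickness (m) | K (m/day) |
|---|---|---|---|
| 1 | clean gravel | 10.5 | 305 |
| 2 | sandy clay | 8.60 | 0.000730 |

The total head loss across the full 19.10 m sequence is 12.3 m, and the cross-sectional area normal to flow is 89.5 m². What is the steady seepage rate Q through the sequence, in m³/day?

Flow is perpendicular to layering, so the layers act in series and the equivalent K is the thickness-weighted harmonic mean.
Total thickness L = 10.5 + 8.60 = 19.10 m.
Σ(b_i/K_i) = 10.5/305 + 8.60/0.000730 = 11781 d.
K_eq = L / Σ(b_i/K_i) = 19.10 / 11781 = 0.001621 m/day.
Q = K_eq · A · (Δh/L) = 0.001621 × 89.5 × (12.3/19.10) = 0.09344 m³/day.

0.0934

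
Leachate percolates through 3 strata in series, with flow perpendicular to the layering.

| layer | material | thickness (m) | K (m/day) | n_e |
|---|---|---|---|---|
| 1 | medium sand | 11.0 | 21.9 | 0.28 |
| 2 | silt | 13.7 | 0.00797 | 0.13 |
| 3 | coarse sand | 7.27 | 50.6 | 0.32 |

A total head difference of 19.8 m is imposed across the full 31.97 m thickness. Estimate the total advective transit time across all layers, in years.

1.71

With flow normal to the layers, continuity requires the same specific discharge q through every layer.
Σ(b_i/K_i) = 11.0/21.9 + 13.7/0.00797 + 7.27/50.6 = 1720 d.
q = Δh / Σ(b_i/K_i) = 19.8 / 1720 = 0.01151 m/day.
In each layer the seepage velocity is v_i = q/n_i, so the layer transit time is t_i = b_i·n_i / q:
  layer 1 (medium sand): t_1 = 11.0 × 0.28 / 0.01151 = 267.5 d
  layer 2 (silt): t_2 = 13.7 × 0.13 / 0.01151 = 154.7 d
  layer 3 (coarse sand): t_3 = 7.27 × 0.32 / 0.01151 = 202.0 d
Total t = Σ t_i = 624.2 days = 1.709 years.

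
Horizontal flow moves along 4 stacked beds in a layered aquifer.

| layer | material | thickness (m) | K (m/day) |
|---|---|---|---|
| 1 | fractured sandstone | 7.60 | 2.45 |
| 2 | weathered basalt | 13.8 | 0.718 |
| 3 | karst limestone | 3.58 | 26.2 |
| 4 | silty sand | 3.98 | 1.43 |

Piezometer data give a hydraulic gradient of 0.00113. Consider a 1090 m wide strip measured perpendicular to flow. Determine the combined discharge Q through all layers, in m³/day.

158

Flow is parallel to layering, so each bed carries its own Darcy discharge and the transmissivities add.
Σ(K_i·b_i) = 2.45×7.60 + 0.718×13.8 + 26.2×3.58 + 1.43×3.98 = 128.0 m²/day.
Hydraulic gradient i = 0.00113.
Q = Σ(K_i·b_i) · W · i = 128.0 × 1090 × 0.001130 = 157.7 m³/day.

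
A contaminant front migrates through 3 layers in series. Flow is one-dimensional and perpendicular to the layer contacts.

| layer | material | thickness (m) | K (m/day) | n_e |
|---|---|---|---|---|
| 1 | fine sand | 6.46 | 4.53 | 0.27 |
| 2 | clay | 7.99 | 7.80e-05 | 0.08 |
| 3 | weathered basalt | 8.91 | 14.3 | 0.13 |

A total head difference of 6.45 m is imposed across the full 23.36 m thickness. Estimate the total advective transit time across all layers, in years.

With flow normal to the layers, continuity requires the same specific discharge q through every layer.
Σ(b_i/K_i) = 6.46/4.53 + 7.99/7.80e-05 + 8.91/14.3 = 1.024e+05 d.
q = Δh / Σ(b_i/K_i) = 6.45 / 1.024e+05 = 6.296e-05 m/day.
In each layer the seepage velocity is v_i = q/n_i, so the layer transit time is t_i = b_i·n_i / q:
  layer 1 (fine sand): t_1 = 6.46 × 0.27 / 6.296e-05 = 27701 d
  layer 2 (clay): t_2 = 7.99 × 0.08 / 6.296e-05 = 10152 d
  layer 3 (weathered basalt): t_3 = 8.91 × 0.13 / 6.296e-05 = 18396 d
Total t = Σ t_i = 56249 days = 154.0 years.

154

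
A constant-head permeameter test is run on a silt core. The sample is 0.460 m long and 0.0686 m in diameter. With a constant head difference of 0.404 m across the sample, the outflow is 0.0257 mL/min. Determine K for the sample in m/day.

0.0114

Cross-sectional area A = π·(d/2)² = π × (0.0686/2)² = 0.003696 m².
Convert discharge: 0.0257 mL/min = 4.283e-10 m³/s.
Darcy's law rearranged: K = Q·L / (A·Δh) = 4.283e-10 × 0.460 / (0.003696 × 0.404) = 1.320e-07 m/s = 0.01140 m/day.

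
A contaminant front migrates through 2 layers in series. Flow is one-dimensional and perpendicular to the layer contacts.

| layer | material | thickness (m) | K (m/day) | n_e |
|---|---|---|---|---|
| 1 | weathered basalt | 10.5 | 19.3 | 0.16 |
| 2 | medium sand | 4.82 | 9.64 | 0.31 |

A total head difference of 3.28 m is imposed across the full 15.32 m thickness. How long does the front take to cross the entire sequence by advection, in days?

1.01

With flow normal to the layers, continuity requires the same specific discharge q through every layer.
Σ(b_i/K_i) = 10.5/19.3 + 4.82/9.64 = 1.044 d.
q = Δh / Σ(b_i/K_i) = 3.28 / 1.044 = 3.142 m/day.
In each layer the seepage velocity is v_i = q/n_i, so the layer transit time is t_i = b_i·n_i / q:
  layer 1 (weathered basalt): t_1 = 10.5 × 0.16 / 3.142 = 0.5348 d
  layer 2 (medium sand): t_2 = 4.82 × 0.31 / 3.142 = 0.4756 d
Total t = Σ t_i = 1.010 days.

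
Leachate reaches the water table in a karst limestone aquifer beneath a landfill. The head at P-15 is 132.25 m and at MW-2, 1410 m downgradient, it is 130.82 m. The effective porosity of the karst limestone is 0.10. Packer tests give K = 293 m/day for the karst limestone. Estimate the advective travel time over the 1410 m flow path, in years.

1.30

Hydraulic gradient i = (132.25 − 130.82) / 1410 = 1.43 / 1410 = 0.001014.
Darcy flux q = K · i = 293.0 × 0.001014 = 0.2972 m/day.
Seepage velocity v = q / n_e = 0.2972 / 0.10 = 2.972 m/day.
Travel time t = L / v = 1410 / 2.972 = 474.5 days = 1.299 years.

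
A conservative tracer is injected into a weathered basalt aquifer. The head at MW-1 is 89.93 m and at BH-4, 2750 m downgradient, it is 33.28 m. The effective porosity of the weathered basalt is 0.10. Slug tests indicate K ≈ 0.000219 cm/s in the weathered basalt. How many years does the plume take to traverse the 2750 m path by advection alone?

193

Convert K: 0.000219 cm/s × 864 = 0.1892 m/day.
Hydraulic gradient i = (89.93 − 33.28) / 2750 = 56.65 / 2750 = 0.02060.
Darcy flux q = K · i = 0.1892 × 0.02060 = 0.003898 m/day.
Seepage velocity v = q / n_e = 0.003898 / 0.10 = 0.03898 m/day.
Travel time t = L / v = 2750 / 0.03898 = 70552 days = 193.2 years.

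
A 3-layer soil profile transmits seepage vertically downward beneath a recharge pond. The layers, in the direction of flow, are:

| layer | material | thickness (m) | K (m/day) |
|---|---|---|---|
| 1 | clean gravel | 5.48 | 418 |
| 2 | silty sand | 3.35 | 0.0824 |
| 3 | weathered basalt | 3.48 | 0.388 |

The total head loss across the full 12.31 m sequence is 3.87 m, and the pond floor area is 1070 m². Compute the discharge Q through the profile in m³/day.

83.4

Flow is perpendicular to layering, so the layers act in series and the equivalent K is the thickness-weighted harmonic mean.
Total thickness L = 5.48 + 3.35 + 3.48 = 12.31 m.
Σ(b_i/K_i) = 5.48/418 + 3.35/0.0824 + 3.48/0.388 = 49.64 d.
K_eq = L / Σ(b_i/K_i) = 12.31 / 49.64 = 0.2480 m/day.
Q = K_eq · A · (Δh/L) = 0.2480 × 1070 × (3.87/12.31) = 83.42 m³/day.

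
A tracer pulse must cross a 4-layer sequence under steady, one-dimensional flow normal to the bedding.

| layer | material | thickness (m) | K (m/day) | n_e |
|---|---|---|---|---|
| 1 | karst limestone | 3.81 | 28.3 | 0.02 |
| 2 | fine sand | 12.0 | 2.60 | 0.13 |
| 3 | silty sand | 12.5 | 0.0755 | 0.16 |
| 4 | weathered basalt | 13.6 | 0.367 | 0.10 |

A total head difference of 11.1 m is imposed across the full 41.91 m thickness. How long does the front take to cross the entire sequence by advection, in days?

With flow normal to the layers, continuity requires the same specific discharge q through every layer.
Σ(b_i/K_i) = 3.81/28.3 + 12.0/2.60 + 12.5/0.0755 + 13.6/0.367 = 207.4 d.
q = Δh / Σ(b_i/K_i) = 11.1 / 207.4 = 0.05353 m/day.
In each layer the seepage velocity is v_i = q/n_i, so the layer transit time is t_i = b_i·n_i / q:
  layer 1 (karst limestone): t_1 = 3.81 × 0.02 / 0.05353 = 1.424 d
  layer 2 (fine sand): t_2 = 12.0 × 0.13 / 0.05353 = 29.14 d
  layer 3 (silty sand): t_3 = 12.5 × 0.16 / 0.05353 = 37.36 d
  layer 4 (weathered basalt): t_4 = 13.6 × 0.10 / 0.05353 = 25.41 d
Total t = Σ t_i = 93.34 days.

93.3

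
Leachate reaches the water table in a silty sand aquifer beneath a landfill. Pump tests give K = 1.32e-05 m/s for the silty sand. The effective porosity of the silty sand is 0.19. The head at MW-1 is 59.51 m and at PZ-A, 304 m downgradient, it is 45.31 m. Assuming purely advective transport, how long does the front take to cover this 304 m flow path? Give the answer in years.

Convert K: 1.32e-05 m/s × 86400 = 1.140 m/day.
Hydraulic gradient i = (59.51 − 45.31) / 304 = 14.2 / 304 = 0.04671.
Darcy flux q = K · i = 1.140 × 0.04671 = 0.05327 m/day.
Seepage velocity v = q / n_e = 0.05327 / 0.19 = 0.2804 m/day.
Travel time t = L / v = 304 / 0.2804 = 1084 days = 2.968 years.

2.97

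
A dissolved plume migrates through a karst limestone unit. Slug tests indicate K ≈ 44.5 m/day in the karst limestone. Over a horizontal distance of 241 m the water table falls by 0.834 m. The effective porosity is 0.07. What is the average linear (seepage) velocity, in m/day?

Hydraulic gradient i = Δh / L = 0.834 / 241 = 0.003461.
Darcy flux q = K · i = 44.50 × 0.003461 = 0.1540 m/day.
Seepage velocity v = q / n_e = 0.1540 / 0.07 = 2.200 m/day.

2.20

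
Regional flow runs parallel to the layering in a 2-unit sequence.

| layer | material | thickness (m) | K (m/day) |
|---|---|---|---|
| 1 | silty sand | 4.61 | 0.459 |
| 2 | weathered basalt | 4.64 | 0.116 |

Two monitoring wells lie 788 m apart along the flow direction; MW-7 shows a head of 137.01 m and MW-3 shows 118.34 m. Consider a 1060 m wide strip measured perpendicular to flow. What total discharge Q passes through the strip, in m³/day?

Flow is parallel to layering, so each bed carries its own Darcy discharge and the transmissivities add.
Σ(K_i·b_i) = 0.459×4.61 + 0.116×4.64 = 2.654 m²/day.
Hydraulic gradient i = (137.01 − 118.34) / 788 = 18.67 / 788 = 0.02369.
Q = Σ(K_i·b_i) · W · i = 2.654 × 1060 × 0.02369 = 66.66 m³/day.

66.7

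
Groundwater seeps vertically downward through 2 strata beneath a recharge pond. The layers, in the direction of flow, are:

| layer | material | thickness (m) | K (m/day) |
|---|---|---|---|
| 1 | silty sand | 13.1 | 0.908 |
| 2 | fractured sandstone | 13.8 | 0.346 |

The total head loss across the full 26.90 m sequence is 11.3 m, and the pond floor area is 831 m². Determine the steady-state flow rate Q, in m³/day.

173

Flow is perpendicular to layering, so the layers act in series and the equivalent K is the thickness-weighted harmonic mean.
Total thickness L = 13.1 + 13.8 = 26.90 m.
Σ(b_i/K_i) = 13.1/0.908 + 13.8/0.346 = 54.31 d.
K_eq = L / Σ(b_i/K_i) = 26.90 / 54.31 = 0.4953 m/day.
Q = K_eq · A · (Δh/L) = 0.4953 × 831 × (11.3/26.90) = 172.9 m³/day.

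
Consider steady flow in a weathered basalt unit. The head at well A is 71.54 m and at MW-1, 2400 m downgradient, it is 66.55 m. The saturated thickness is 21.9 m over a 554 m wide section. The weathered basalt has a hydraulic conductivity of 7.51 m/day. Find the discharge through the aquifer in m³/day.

189

Cross-sectional area A = 554 × 21.9 = 12133 m².
Hydraulic gradient i = (71.54 − 66.55) / 2400 = 4.99 / 2400 = 0.002079.
Darcy's law: Q = K · A · i = 7.510 × 12133 × 0.002079 = 189.4 m³/day.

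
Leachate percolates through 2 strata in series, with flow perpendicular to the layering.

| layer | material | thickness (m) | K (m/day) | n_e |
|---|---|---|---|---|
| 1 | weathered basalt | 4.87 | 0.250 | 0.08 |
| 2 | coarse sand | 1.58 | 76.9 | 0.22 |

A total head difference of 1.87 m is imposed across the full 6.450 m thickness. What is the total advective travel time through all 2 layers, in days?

With flow normal to the layers, continuity requires the same specific discharge q through every layer.
Σ(b_i/K_i) = 4.87/0.250 + 1.58/76.9 = 19.50 d.
q = Δh / Σ(b_i/K_i) = 1.87 / 19.50 = 0.09589 m/day.
In each layer the seepage velocity is v_i = q/n_i, so the layer transit time is t_i = b_i·n_i / q:
  layer 1 (weathered basalt): t_1 = 4.87 × 0.08 / 0.09589 = 4.063 d
  layer 2 (coarse sand): t_2 = 1.58 × 0.22 / 0.09589 = 3.625 d
Total t = Σ t_i = 7.688 days.

7.69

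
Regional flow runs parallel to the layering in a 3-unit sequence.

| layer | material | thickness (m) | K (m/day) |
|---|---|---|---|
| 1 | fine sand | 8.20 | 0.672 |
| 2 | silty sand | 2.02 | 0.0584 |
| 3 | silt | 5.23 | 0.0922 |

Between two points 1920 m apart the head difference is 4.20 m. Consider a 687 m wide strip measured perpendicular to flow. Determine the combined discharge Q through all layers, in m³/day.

9.18

Flow is parallel to layering, so each bed carries its own Darcy discharge and the transmissivities add.
Σ(K_i·b_i) = 0.672×8.20 + 0.0584×2.02 + 0.0922×5.23 = 6.111 m²/day.
Hydraulic gradient i = Δh / L = 4.20 / 1920 = 0.002188.
Q = Σ(K_i·b_i) · W · i = 6.111 × 687 × 0.002188 = 9.183 m³/day.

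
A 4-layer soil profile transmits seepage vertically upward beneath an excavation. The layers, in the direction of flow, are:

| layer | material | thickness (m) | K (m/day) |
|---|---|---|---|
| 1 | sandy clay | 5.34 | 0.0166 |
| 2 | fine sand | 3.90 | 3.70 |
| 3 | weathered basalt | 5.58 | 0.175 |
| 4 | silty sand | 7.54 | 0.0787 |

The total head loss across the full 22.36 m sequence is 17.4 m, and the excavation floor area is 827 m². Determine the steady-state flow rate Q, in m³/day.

Flow is perpendicular to layering, so the layers act in series and the equivalent K is the thickness-weighted harmonic mean.
Total thickness L = 5.34 + 3.90 + 5.58 + 7.54 = 22.36 m.
Σ(b_i/K_i) = 5.34/0.0166 + 3.90/3.70 + 5.58/0.175 + 7.54/0.0787 = 450.4 d.
K_eq = L / Σ(b_i/K_i) = 22.36 / 450.4 = 0.04964 m/day.
Q = K_eq · A · (Δh/L) = 0.04964 × 827 × (17.4/22.36) = 31.95 m³/day.

31.9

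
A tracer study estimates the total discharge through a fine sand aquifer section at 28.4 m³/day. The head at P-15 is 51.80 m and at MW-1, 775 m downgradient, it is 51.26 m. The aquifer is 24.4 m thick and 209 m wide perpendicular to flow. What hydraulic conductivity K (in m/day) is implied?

Cross-sectional area A = 209 × 24.4 = 5100 m².
Hydraulic gradient i = (51.80 − 51.26) / 775 = 0.54 / 775 = 0.0006968.
From Q = K·A·i, K = Q / (A·i) = 28.4 / (5100 × 0.0006968) = 7.993 m/day.

7.99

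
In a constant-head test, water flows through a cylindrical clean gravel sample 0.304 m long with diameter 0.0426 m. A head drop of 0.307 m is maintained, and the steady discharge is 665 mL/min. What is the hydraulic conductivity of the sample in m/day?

665

Cross-sectional area A = π·(d/2)² = π × (0.0426/2)² = 0.001425 m².
Convert discharge: 665 mL/min = 1.108e-05 m³/s.
Darcy's law rearranged: K = Q·L / (A·Δh) = 1.108e-05 × 0.304 / (0.001425 × 0.307) = 0.007700 m/s = 665.3 m/day.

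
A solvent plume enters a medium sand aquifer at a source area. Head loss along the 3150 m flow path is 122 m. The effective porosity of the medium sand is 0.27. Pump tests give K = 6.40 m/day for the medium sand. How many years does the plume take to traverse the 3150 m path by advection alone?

9.39

Hydraulic gradient i = Δh / L = 122 / 3150 = 0.03873.
Darcy flux q = K · i = 6.400 × 0.03873 = 0.2479 m/day.
Seepage velocity v = q / n_e = 0.2479 / 0.27 = 0.9180 m/day.
Travel time t = L / v = 3150 / 0.9180 = 3431 days = 9.394 years.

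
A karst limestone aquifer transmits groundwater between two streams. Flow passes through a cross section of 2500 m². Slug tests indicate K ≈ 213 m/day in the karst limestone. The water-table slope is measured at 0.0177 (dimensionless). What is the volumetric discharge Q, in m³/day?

9430

Hydraulic gradient i = 0.0177.
Darcy's law: Q = K · A · i = 213.0 × 2500 × 0.01770 = 9425 m³/day.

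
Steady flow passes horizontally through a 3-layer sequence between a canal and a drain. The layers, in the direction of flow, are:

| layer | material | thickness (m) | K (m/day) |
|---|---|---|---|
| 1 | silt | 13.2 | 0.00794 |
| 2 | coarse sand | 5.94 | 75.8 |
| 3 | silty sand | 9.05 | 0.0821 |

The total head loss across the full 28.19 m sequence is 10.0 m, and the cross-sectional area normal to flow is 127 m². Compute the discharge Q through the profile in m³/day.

0.716

Flow is perpendicular to layering, so the layers act in series and the equivalent K is the thickness-weighted harmonic mean.
Total thickness L = 13.2 + 5.94 + 9.05 = 28.19 m.
Σ(b_i/K_i) = 13.2/0.00794 + 5.94/75.8 + 9.05/0.0821 = 1773 d.
K_eq = L / Σ(b_i/K_i) = 28.19 / 1773 = 0.01590 m/day.
Q = K_eq · A · (Δh/L) = 0.01590 × 127 × (10.0/28.19) = 0.7164 m³/day.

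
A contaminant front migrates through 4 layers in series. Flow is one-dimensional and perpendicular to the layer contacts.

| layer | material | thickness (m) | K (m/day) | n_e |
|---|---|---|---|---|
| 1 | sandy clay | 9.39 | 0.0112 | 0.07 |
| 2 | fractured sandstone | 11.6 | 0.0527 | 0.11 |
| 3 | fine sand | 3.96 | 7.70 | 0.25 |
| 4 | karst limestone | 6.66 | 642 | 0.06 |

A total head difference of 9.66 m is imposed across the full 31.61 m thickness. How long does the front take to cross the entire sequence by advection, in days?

364

With flow normal to the layers, continuity requires the same specific discharge q through every layer.
Σ(b_i/K_i) = 9.39/0.0112 + 11.6/0.0527 + 3.96/7.70 + 6.66/642 = 1059 d.
q = Δh / Σ(b_i/K_i) = 9.66 / 1059 = 0.009122 m/day.
In each layer the seepage velocity is v_i = q/n_i, so the layer transit time is t_i = b_i·n_i / q:
  layer 1 (sandy clay): t_1 = 9.39 × 0.07 / 0.009122 = 72.06 d
  layer 2 (fractured sandstone): t_2 = 11.6 × 0.11 / 0.009122 = 139.9 d
  layer 3 (fine sand): t_3 = 3.96 × 0.25 / 0.009122 = 108.5 d
  layer 4 (karst limestone): t_4 = 6.66 × 0.06 / 0.009122 = 43.81 d
Total t = Σ t_i = 364.3 days.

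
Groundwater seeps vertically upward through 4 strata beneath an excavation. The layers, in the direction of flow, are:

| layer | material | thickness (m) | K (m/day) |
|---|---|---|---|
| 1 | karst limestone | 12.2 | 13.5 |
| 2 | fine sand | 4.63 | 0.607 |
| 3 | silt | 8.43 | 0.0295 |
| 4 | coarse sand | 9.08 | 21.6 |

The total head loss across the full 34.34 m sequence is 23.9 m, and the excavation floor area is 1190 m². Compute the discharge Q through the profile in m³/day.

96.5

Flow is perpendicular to layering, so the layers act in series and the equivalent K is the thickness-weighted harmonic mean.
Total thickness L = 12.2 + 4.63 + 8.43 + 9.08 = 34.34 m.
Σ(b_i/K_i) = 12.2/13.5 + 4.63/0.607 + 8.43/0.0295 + 9.08/21.6 = 294.7 d.
K_eq = L / Σ(b_i/K_i) = 34.34 / 294.7 = 0.1165 m/day.
Q = K_eq · A · (Δh/L) = 0.1165 × 1190 × (23.9/34.34) = 96.50 m³/day.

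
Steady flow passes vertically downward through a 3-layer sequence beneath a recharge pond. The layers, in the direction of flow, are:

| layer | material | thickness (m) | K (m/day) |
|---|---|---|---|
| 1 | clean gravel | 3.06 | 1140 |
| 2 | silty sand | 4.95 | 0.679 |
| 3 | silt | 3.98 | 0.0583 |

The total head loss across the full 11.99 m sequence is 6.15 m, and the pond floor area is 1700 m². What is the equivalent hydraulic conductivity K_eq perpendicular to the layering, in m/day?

Flow is perpendicular to layering, so the layers act in series and the equivalent K is the thickness-weighted harmonic mean.
Total thickness L = 3.06 + 4.95 + 3.98 = 11.99 m.
Σ(b_i/K_i) = 3.06/1140 + 4.95/0.679 + 3.98/0.0583 = 75.56 d.
K_eq = L / Σ(b_i/K_i) = 11.99 / 75.56 = 0.1587 m/day.

0.159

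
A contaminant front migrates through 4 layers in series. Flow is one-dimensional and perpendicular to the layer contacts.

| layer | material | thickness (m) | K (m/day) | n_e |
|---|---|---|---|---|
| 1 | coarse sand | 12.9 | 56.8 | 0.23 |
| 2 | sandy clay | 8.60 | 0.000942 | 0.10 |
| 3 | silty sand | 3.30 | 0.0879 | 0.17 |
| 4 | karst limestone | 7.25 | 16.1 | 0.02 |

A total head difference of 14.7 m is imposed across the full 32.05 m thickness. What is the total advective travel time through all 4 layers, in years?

With flow normal to the layers, continuity requires the same specific discharge q through every layer.
Σ(b_i/K_i) = 12.9/56.8 + 8.60/0.000942 + 3.30/0.0879 + 7.25/16.1 = 9168 d.
q = Δh / Σ(b_i/K_i) = 14.7 / 9168 = 0.001603 m/day.
In each layer the seepage velocity is v_i = q/n_i, so the layer transit time is t_i = b_i·n_i / q:
  layer 1 (coarse sand): t_1 = 12.9 × 0.23 / 0.001603 = 1850 d
  layer 2 (sandy clay): t_2 = 8.60 × 0.10 / 0.001603 = 536.3 d
  layer 3 (silty sand): t_3 = 3.30 × 0.17 / 0.001603 = 349.9 d
  layer 4 (karst limestone): t_4 = 7.25 × 0.02 / 0.001603 = 90.43 d
Total t = Σ t_i = 2827 days = 7.740 years.

7.74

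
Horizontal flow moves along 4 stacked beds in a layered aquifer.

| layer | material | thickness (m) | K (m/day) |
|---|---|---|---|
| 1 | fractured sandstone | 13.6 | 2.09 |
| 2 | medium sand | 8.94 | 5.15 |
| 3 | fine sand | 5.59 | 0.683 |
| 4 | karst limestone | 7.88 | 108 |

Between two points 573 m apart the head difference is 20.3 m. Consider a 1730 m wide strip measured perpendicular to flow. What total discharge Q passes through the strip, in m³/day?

Flow is parallel to layering, so each bed carries its own Darcy discharge and the transmissivities add.
Σ(K_i·b_i) = 2.09×13.6 + 5.15×8.94 + 0.683×5.59 + 108×7.88 = 929.3 m²/day.
Hydraulic gradient i = Δh / L = 20.3 / 573 = 0.03543.
Q = Σ(K_i·b_i) · W · i = 929.3 × 1730 × 0.03543 = 56958 m³/day.

57000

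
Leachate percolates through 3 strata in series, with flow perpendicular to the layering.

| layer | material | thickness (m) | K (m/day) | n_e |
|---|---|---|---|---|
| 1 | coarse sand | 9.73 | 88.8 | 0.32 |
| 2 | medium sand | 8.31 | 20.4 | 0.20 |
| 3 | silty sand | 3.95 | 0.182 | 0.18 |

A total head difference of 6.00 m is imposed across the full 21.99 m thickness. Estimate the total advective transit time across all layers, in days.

20.3

With flow normal to the layers, continuity requires the same specific discharge q through every layer.
Σ(b_i/K_i) = 9.73/88.8 + 8.31/20.4 + 3.95/0.182 = 22.22 d.
q = Δh / Σ(b_i/K_i) = 6.00 / 22.22 = 0.2700 m/day.
In each layer the seepage velocity is v_i = q/n_i, so the layer transit time is t_i = b_i·n_i / q:
  layer 1 (coarse sand): t_1 = 9.73 × 0.32 / 0.2700 = 11.53 d
  layer 2 (medium sand): t_2 = 8.31 × 0.20 / 0.2700 = 6.155 d
  layer 3 (silty sand): t_3 = 3.95 × 0.18 / 0.2700 = 2.633 d
Total t = Σ t_i = 20.32 days.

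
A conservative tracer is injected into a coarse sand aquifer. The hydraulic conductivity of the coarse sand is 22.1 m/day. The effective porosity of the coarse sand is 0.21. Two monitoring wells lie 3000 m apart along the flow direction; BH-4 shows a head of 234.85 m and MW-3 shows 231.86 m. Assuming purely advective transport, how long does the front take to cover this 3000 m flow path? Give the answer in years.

78.3

Hydraulic gradient i = (234.85 − 231.86) / 3000 = 2.99 / 3000 = 0.0009967.
Darcy flux q = K · i = 22.10 × 0.0009967 = 0.02203 m/day.
Seepage velocity v = q / n_e = 0.02203 / 0.21 = 0.1049 m/day.
Travel time t = L / v = 3000 / 0.1049 = 28602 days = 78.31 years.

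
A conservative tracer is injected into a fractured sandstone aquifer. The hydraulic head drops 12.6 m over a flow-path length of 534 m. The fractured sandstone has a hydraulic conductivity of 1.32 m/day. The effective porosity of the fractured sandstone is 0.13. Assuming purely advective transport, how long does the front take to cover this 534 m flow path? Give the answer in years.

Hydraulic gradient i = Δh / L = 12.6 / 534 = 0.02360.
Darcy flux q = K · i = 1.320 × 0.02360 = 0.03115 m/day.
Seepage velocity v = q / n_e = 0.03115 / 0.13 = 0.2396 m/day.
Travel time t = L / v = 534 / 0.2396 = 2229 days = 6.102 years.

6.10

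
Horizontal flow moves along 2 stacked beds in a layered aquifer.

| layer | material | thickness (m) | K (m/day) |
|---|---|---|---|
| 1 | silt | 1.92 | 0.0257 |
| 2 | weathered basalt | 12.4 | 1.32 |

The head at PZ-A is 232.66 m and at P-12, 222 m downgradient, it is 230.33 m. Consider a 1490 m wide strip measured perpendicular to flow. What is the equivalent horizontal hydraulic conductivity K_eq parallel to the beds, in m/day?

Flow is parallel to layering, so each bed carries its own Darcy discharge and the transmissivities add.
Σ(K_i·b_i) = 0.0257×1.92 + 1.32×12.4 = 16.42 m²/day.
Total thickness b = 14.32 m, so K_eq = Σ(K_i·b_i)/b = 1.146 m/day.

1.15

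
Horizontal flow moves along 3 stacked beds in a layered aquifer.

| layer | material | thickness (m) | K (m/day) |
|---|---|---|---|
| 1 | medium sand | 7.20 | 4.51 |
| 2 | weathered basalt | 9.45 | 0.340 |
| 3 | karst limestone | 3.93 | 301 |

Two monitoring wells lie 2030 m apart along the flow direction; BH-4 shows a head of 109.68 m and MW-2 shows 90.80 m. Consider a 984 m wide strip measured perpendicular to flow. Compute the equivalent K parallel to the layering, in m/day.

59.2

Flow is parallel to layering, so each bed carries its own Darcy discharge and the transmissivities add.
Σ(K_i·b_i) = 4.51×7.20 + 0.340×9.45 + 301×3.93 = 1219 m²/day.
Total thickness b = 20.58 m, so K_eq = Σ(K_i·b_i)/b = 59.21 m/day.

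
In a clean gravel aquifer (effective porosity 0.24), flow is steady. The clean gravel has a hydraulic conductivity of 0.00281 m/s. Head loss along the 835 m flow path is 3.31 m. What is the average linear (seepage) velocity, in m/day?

4.01

Convert K: 0.00281 m/s × 86400 = 242.8 m/day.
Hydraulic gradient i = Δh / L = 3.31 / 835 = 0.003964.
Darcy flux q = K · i = 242.8 × 0.003964 = 0.9624 m/day.
Seepage velocity v = q / n_e = 0.9624 / 0.24 = 4.010 m/day.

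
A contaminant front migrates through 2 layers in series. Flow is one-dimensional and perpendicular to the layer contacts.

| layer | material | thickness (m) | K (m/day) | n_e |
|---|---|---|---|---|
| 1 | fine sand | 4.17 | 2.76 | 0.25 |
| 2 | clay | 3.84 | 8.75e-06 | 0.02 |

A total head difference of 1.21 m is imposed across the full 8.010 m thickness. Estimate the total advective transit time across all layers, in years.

With flow normal to the layers, continuity requires the same specific discharge q through every layer.
Σ(b_i/K_i) = 4.17/2.76 + 3.84/8.75e-06 = 4.389e+05 d.
q = Δh / Σ(b_i/K_i) = 1.21 / 4.389e+05 = 2.757e-06 m/day.
In each layer the seepage velocity is v_i = q/n_i, so the layer transit time is t_i = b_i·n_i / q:
  layer 1 (fine sand): t_1 = 4.17 × 0.25 / 2.757e-06 = 3.781e+05 d
  layer 2 (clay): t_2 = 3.84 × 0.02 / 2.757e-06 = 27855 d
Total t = Σ t_i = 4.060e+05 days = 1111 years.

1110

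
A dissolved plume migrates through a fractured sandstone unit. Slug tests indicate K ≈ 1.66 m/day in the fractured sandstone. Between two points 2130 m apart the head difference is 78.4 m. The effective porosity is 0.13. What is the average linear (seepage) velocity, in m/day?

0.470

Hydraulic gradient i = Δh / L = 78.4 / 2130 = 0.03681.
Darcy flux q = K · i = 1.660 × 0.03681 = 0.06110 m/day.
Seepage velocity v = q / n_e = 0.06110 / 0.13 = 0.4700 m/day.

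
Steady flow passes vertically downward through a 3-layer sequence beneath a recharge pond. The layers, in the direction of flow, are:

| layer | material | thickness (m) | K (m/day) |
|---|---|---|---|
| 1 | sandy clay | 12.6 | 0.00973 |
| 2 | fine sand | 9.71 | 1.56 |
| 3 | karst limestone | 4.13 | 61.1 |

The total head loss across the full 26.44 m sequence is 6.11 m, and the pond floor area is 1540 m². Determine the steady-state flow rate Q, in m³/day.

Flow is perpendicular to layering, so the layers act in series and the equivalent K is the thickness-weighted harmonic mean.
Total thickness L = 12.6 + 9.71 + 4.13 = 26.44 m.
Σ(b_i/K_i) = 12.6/0.00973 + 9.71/1.56 + 4.13/61.1 = 1301 d.
K_eq = L / Σ(b_i/K_i) = 26.44 / 1301 = 0.02032 m/day.
Q = K_eq · A · (Δh/L) = 0.02032 × 1540 × (6.11/26.44) = 7.231 m³/day.

7.23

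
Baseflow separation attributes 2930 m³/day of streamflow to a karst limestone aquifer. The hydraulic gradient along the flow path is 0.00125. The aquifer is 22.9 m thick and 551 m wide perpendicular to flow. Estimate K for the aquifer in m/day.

Cross-sectional area A = 551 × 22.9 = 12618 m².
Hydraulic gradient i = 0.00125.
From Q = K·A·i, K = Q / (A·i) = 2930 / (12618 × 0.001250) = 185.8 m/day.

186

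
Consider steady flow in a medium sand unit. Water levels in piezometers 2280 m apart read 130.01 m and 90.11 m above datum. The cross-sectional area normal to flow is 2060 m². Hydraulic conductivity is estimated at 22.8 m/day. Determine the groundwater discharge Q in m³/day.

822

Hydraulic gradient i = (130.01 − 90.11) / 2280 = 39.9 / 2280 = 0.01750.
Darcy's law: Q = K · A · i = 22.80 × 2060 × 0.01750 = 821.9 m³/day.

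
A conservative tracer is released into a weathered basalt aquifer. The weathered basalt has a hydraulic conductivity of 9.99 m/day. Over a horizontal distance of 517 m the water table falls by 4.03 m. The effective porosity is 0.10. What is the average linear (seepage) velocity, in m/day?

0.779

Hydraulic gradient i = Δh / L = 4.03 / 517 = 0.007795.
Darcy flux q = K · i = 9.990 × 0.007795 = 0.07787 m/day.
Seepage velocity v = q / n_e = 0.07787 / 0.10 = 0.7787 m/day.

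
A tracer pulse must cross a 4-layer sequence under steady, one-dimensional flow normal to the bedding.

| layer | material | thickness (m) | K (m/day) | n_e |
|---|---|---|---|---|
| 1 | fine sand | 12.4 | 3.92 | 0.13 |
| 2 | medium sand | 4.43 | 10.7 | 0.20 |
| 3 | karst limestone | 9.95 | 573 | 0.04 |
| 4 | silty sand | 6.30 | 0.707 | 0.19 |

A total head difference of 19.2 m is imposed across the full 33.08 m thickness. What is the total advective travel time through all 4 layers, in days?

With flow normal to the layers, continuity requires the same specific discharge q through every layer.
Σ(b_i/K_i) = 12.4/3.92 + 4.43/10.7 + 9.95/573 + 6.30/0.707 = 12.51 d.
q = Δh / Σ(b_i/K_i) = 19.2 / 12.51 = 1.535 m/day.
In each layer the seepage velocity is v_i = q/n_i, so the layer transit time is t_i = b_i·n_i / q:
  layer 1 (fine sand): t_1 = 12.4 × 0.13 / 1.535 = 1.050 d
  layer 2 (medium sand): t_2 = 4.43 × 0.20 / 1.535 = 0.5771 d
  layer 3 (karst limestone): t_3 = 9.95 × 0.04 / 1.535 = 0.2592 d
  layer 4 (silty sand): t_4 = 6.30 × 0.19 / 1.535 = 0.7796 d
Total t = Σ t_i = 2.666 days.

2.67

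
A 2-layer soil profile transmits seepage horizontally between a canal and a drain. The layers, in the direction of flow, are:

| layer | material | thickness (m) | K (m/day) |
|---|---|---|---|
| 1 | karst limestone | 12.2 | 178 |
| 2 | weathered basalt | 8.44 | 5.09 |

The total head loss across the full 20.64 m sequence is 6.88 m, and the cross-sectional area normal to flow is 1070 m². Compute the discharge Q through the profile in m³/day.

4260

Flow is perpendicular to layering, so the layers act in series and the equivalent K is the thickness-weighted harmonic mean.
Total thickness L = 12.2 + 8.44 = 20.64 m.
Σ(b_i/K_i) = 12.2/178 + 8.44/5.09 = 1.727 d.
K_eq = L / Σ(b_i/K_i) = 20.64 / 1.727 = 11.95 m/day.
Q = K_eq · A · (Δh/L) = 11.95 × 1070 × (6.88/20.64) = 4263 m³/day.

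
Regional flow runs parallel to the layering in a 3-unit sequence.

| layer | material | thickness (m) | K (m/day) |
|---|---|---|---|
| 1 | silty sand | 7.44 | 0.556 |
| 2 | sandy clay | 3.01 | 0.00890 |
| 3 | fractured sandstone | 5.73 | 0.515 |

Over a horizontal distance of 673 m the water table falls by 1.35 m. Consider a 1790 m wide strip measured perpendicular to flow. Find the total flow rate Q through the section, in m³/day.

25.5

Flow is parallel to layering, so each bed carries its own Darcy discharge and the transmissivities add.
Σ(K_i·b_i) = 0.556×7.44 + 0.00890×3.01 + 0.515×5.73 = 7.114 m²/day.
Hydraulic gradient i = Δh / L = 1.35 / 673 = 0.002006.
Q = Σ(K_i·b_i) · W · i = 7.114 × 1790 × 0.002006 = 25.55 m³/day.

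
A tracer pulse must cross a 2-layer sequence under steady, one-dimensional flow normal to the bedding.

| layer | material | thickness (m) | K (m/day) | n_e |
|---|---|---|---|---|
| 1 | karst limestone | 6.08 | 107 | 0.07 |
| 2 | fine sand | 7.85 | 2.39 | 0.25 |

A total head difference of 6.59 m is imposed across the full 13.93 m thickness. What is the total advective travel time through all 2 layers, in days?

1.21

With flow normal to the layers, continuity requires the same specific discharge q through every layer.
Σ(b_i/K_i) = 6.08/107 + 7.85/2.39 = 3.341 d.
q = Δh / Σ(b_i/K_i) = 6.59 / 3.341 = 1.972 m/day.
In each layer the seepage velocity is v_i = q/n_i, so the layer transit time is t_i = b_i·n_i / q:
  layer 1 (karst limestone): t_1 = 6.08 × 0.07 / 1.972 = 0.2158 d
  layer 2 (fine sand): t_2 = 7.85 × 0.25 / 1.972 = 0.9951 d
Total t = Σ t_i = 1.211 days.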